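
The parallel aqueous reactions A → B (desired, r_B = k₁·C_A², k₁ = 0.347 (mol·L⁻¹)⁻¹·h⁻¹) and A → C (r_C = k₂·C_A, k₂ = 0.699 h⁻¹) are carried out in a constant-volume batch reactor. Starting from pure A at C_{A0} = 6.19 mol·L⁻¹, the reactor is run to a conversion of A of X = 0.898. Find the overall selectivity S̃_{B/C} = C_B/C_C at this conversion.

1.44

C_A = C_{A0}(1−X) = 0.6314 mol·L⁻¹.
Along a PFR/batch, dC_C/dC_A = −r_C/(r_B+r_C) = −k₂/(k₂+k₁·C_A).
Integrating from C_{A0} to C_A: C_C = (0.699/0.347)·ln[(0.699+0.347·6.19)/(0.699+0.347·0.631)] = 2.014·ln(2.847/0.9181) = 2.280 mol·L⁻¹.
Then C_B = (C_{A0}−C_A) − C_C = 5.559 − 2.280 = 3.279 mol·L⁻¹.
S̃_{B/C} = C_B/C_C = 3.279/2.280 = 1.44.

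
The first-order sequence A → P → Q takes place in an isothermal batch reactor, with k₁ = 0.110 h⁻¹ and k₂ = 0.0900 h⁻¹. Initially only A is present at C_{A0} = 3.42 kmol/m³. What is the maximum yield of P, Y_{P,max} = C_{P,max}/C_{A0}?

0.405

For a first-order series the maximum intermediate yield is C_{P,max}/C_{A0} = (k₁/k₂)^[k₂/(k₂−k₁)].
= (0.110/0.0900)^(0.0900/(0.0900−0.110)) = (1.222)^(-4.500) = 0.4053.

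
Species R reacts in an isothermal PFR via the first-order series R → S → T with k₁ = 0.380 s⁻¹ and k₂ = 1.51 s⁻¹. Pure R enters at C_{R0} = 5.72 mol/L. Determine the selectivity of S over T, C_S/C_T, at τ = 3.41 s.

0.142

The intermediate concentration in a first-order A→B→C sequence is C_S = k₁C_{R0}(e^(−k₁τ) − e^(−k₂τ))/(k₂−k₁).
e^(−k₁τ) = e^(−0.380×3.41) = e^(−1.296) = 0.2737; e^(−k₂τ) = e^(−5.149) = 0.005805.
C_S = 0.380×5.72/(1.51−0.380) × (0.2737−0.005805) = 1.924×0.2679 = 0.5153 mol/L.
C_R = C_{R0}e^(−k₁τ) = 1.565 mol/L, so C_T = C_{R0}−C_R−C_S = 3.639 mol/L; C_S/C_T = 0.142.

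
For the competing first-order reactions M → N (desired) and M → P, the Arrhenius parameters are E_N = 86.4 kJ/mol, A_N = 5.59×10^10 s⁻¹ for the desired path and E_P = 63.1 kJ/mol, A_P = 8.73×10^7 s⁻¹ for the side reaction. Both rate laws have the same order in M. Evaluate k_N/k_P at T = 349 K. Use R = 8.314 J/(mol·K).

0.208

Since both paths have the same order in M, the concentration cancels and S_{N/P} = k_N/k_P = (A_N/A_P)·exp[(E_P−E_N)/(RT)].
(E_P−E_N)/(RT) = (63.1−86.4)×10³/(8.314×349) = -23300/2902 = -8.030.
k_N/k_P = (5.59×10^10/8.73×10^7)·exp(-8.030) = 640.3 × 3.255×10^-4 = 0.208.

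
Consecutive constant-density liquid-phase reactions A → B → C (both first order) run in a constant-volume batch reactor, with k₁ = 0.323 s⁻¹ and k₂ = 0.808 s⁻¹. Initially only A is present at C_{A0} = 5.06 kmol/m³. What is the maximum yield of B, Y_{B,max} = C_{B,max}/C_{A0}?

Evaluating C_B at t_opt = ln(k₂/k₁)/(k₂−k₁) gives C_{B,max}/C_{A0} = (k₁/k₂)^[k₂/(k₂−k₁)].
= (0.323/0.808)^(0.808/(0.808−0.323)) = (0.3998)^(1.666) = 0.2171.

0.217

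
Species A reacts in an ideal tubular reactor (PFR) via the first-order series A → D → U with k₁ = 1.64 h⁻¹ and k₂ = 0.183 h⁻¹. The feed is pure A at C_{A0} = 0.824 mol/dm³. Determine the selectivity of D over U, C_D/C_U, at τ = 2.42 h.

2.51

For first-order series with pure A initially, C_D(τ) = k₁C_{A0}/(k₂−k₁)·(e^(−k₁τ) − e^(−k₂τ)).
e^(−k₁τ) = e^(−1.64×2.42) = e^(−3.969) = 0.01890; e^(−k₂τ) = e^(−0.4429) = 0.6422.
C_D = 1.64×0.824/(0.183−1.64) × (0.01890−0.6422) = (-0.9275)×(-0.6233) = 0.5781 mol/dm³.
C_A = C_{A0}e^(−k₁τ) = 0.01557 mol/dm³, so C_U = C_{A0}−C_A−C_D = 0.2303 mol/dm³; C_D/C_U = 2.51.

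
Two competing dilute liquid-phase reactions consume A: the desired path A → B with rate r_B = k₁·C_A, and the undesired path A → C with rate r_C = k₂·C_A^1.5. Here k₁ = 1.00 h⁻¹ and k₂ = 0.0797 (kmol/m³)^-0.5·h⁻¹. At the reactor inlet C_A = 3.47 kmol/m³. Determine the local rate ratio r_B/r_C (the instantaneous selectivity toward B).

S_{B/C} = r_B/r_C = (k₁·C_A)/(k₂·C_A^1.5) = (k₁/k₂)·C_A^-0.5.
= (1.00×3.470) / (0.0797×3.470^1.5) = 3.470/0.5152 = 6.74.
The undesired path is higher order in A, so low C_A (CSTR or dilute feed) favours B.

6.74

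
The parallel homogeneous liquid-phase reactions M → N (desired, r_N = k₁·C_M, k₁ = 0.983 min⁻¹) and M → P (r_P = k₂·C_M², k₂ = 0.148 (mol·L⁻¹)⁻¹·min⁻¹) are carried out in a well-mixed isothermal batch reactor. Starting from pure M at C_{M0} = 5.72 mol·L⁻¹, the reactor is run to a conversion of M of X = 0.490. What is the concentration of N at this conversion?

C_M = C_{M0}(1−X) = 2.917 mol·L⁻¹.
Along a PFR/batch, dC_N/dC_M = −r_N/(r_N+r_P) = −k₁/(k₁+k₂·C_M).
Integrating from C_{M0} to C_M: C_N = (0.983/0.148)·ln[(0.983+0.148·5.72)/(0.983+0.148·2.92)] = 6.642·ln(1.830/1.415) = 1.708 mol·L⁻¹.

1.71 mol·L⁻¹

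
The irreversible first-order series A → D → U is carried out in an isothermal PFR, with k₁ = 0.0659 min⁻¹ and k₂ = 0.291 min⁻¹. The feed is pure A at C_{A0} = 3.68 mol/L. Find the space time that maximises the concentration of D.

6.60 min

For first-order series the maximum of C_D occurs at τ_opt = ln(k₂/k₁)/(k₂−k₁).
= ln(0.291/0.0659)/(0.291−0.0659) = ln(4.416)/0.2251 = 1.485/0.2251 = 6.60 min.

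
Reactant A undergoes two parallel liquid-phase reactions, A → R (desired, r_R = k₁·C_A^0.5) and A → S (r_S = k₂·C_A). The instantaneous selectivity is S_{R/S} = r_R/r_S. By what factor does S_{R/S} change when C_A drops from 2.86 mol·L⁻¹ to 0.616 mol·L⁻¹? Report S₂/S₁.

2.15

S_{R/S} = (k₁/k₂)·C_A^-0.5, so S₂/S₁ = (C_{A,2}/C_{A,1})^-0.5.
= (0.616/2.86)^(-0.5) = (0.2154)^(-0.5) = 2.15.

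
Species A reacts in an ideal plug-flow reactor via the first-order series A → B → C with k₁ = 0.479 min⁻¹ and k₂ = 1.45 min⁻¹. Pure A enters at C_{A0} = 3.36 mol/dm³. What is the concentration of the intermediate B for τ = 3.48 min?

0.302 mol/dm³

The intermediate concentration in a first-order A→B→C sequence is C_B = k₁C_{A0}(e^(−k₁τ) − e^(−k₂τ))/(k₂−k₁).
e^(−k₁τ) = e^(−0.479×3.48) = e^(−1.667) = 0.1888; e^(−k₂τ) = e^(−5.046) = 0.006435.
C_B = 0.479×3.36/(1.45−0.479) × (0.1888−0.006435) = 1.658×0.1824 = 0.3023 mol/dm³.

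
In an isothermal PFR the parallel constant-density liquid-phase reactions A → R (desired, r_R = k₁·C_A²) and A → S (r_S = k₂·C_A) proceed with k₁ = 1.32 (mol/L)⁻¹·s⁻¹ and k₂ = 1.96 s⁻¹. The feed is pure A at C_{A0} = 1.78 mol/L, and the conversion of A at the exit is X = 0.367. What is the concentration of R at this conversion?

C_A = C_{A0}(1−X) = 1.127 mol/L.
Along a PFR/batch, dC_S/dC_A = −r_S/(r_R+r_S) = −k₂/(k₂+k₁·C_A).
Integrating from C_{A0} to C_A: C_S = (1.96/1.32)·ln[(1.96+1.32·1.78)/(1.96+1.32·1.13)] = 1.485·ln(4.310/3.447) = 0.3315 mol/L.
Then C_R = (C_{A0}−C_A) − C_S = 0.6533 − 0.3315 = 0.3218 mol/L.

0.322 mol/L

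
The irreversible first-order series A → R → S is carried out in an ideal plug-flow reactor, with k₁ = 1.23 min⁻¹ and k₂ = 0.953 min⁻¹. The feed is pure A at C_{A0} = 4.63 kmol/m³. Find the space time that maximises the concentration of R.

The intermediate peaks when r₁ = r₂, i.e. k₁e^(−k₁τ) = k₂e^(−k₂τ), giving τ_opt = ln(k₂/k₁)/(k₂−k₁).
= ln(0.953/1.23)/(0.953−1.23) = ln(0.7748)/-0.2770 = -0.2552/-0.2770 = 0.921 min.

0.921 min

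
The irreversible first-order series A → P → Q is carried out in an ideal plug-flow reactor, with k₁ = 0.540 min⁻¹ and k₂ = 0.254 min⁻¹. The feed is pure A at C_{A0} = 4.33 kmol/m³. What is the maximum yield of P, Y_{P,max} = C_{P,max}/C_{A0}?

0.512

For a first-order series the maximum intermediate yield is C_{P,max}/C_{A0} = (k₁/k₂)^[k₂/(k₂−k₁)].
= (0.540/0.254)^(0.254/(0.254−0.540)) = (2.126)^(-0.8881) = 0.5118.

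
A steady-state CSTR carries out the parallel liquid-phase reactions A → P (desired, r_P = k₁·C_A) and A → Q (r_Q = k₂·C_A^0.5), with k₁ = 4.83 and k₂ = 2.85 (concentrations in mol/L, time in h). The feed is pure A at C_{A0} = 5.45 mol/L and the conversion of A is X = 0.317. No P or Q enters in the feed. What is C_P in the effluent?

Exit C_A = C_{A0}(1−X) = 5.45×0.683 = 3.722 mol/L.
A CSTR operates uniformly at the exit composition, giving r_P = 17.98 and r_Q = 5.499 (each k·C_A^n at C_A = 3.722).
Fraction of consumed A going to P: r_P/(r_P+r_Q) = 0.7658.
C_P = 0.7658·C_{A0}·X = 0.7658×5.45×0.317 = 1.32 mol/L.

1.32 mol/L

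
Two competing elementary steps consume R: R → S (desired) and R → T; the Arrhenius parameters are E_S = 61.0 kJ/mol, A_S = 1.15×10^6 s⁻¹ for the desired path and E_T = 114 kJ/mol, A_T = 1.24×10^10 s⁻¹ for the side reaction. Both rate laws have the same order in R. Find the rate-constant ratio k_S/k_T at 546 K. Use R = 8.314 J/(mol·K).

10.9

Since both paths have the same order in R, the concentration cancels and S_{S/T} = k_S/k_T = (A_S/A_T)·exp[(E_T−E_S)/(RT)].
(E_T−E_S)/(RT) = (114−61.0)×10³/(8.314×546) = 53000/4539 = 11.68.
k_S/k_T = (1.15×10^6/1.24×10^10)·exp(11.68) = 9.274×10^-5 × 1.176×10^5 = 10.9.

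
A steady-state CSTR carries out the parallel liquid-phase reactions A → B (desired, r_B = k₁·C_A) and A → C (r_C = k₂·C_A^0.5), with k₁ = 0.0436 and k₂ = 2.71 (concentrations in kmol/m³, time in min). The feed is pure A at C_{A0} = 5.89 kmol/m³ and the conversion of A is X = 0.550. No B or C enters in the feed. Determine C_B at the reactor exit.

Exit C_A = C_{A0}(1−X) = 5.89×0.450 = 2.650 kmol/m³.
A CSTR operates uniformly at the exit composition, giving r_B = 0.1156 and r_C = 4.412 (each k·C_A^n at C_A = 2.650).
Fraction of consumed A going to B: r_B/(r_B+r_C) = 0.02552.
C_B = 0.02552·C_{A0}·X = 0.02552×5.89×0.550 = 0.0827 kmol/m³.

0.0827 kmol/m³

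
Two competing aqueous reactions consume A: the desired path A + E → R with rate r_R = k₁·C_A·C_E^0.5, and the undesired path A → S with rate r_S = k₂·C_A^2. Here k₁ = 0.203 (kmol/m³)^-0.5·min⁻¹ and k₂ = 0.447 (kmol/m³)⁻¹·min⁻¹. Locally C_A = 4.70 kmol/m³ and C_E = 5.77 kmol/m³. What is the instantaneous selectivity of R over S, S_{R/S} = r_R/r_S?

0.232

S_{R/S} = r_R/r_S = (k₁·C_A·C_E^0.5)/(k₂·C_A^2) = (k₁/k₂)·C_A⁻¹·C_E^0.5.
= (0.203×4.700×5.770^0.5) / (0.447×4.700^2) = 2.292/9.874 = 0.232.
The undesired path is higher order in A, so low C_A (CSTR or dilute feed) favours R.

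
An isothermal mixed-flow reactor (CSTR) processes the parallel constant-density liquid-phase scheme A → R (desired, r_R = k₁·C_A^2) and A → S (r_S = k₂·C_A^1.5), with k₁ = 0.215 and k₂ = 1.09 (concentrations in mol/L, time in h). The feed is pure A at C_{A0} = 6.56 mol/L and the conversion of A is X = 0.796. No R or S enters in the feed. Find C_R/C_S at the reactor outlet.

0.228

Exit C_A = C_{A0}(1−X) = 6.56×0.204 = 1.338 mol/L.
In a CSTR the entire volume is at exit conditions, so r_R = 0.215×1.338^2 = 0.3850 and r_S = 1.09×1.338^1.5 = 1.687.
Overall selectivity = C_R/C_S = r_Rτ/(r_Sτ) = r_R/r_S = 0.228.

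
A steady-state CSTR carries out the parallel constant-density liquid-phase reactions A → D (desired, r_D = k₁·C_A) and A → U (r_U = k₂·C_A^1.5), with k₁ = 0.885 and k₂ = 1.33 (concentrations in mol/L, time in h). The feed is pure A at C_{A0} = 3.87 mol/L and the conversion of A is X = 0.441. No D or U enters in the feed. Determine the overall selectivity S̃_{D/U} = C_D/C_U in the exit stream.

0.452

Exit C_A = C_{A0}(1−X) = 3.87×0.559 = 2.163 mol/L.
A CSTR operates uniformly at the exit composition, giving r_D = 1.915 and r_U = 4.232 (each k·C_A^n at C_A = 2.163).
Overall selectivity = C_D/C_U = r_Dτ/(r_Uτ) = r_D/r_U = 0.452.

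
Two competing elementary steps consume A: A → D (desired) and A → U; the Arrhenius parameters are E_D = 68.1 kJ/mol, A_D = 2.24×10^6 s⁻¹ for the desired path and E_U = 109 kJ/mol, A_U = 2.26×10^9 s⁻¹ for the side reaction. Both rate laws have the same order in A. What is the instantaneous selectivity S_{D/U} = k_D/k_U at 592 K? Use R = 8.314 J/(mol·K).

4.03

With equal orders, S_{D/U} = k_D/k_U = (A_D/A_U)·exp[(E_U−E_D)/(RT)].
(E_U−E_D)/(RT) = (109−68.1)×10³/(8.314×592) = 40900/4922 = 8.310.
k_D/k_U = (2.24×10^6/2.26×10^9)·exp(8.310) = 9.912×10^-4 × 4064 = 4.03.
Since E_D < E_U, lowering the temperature improves selectivity toward D.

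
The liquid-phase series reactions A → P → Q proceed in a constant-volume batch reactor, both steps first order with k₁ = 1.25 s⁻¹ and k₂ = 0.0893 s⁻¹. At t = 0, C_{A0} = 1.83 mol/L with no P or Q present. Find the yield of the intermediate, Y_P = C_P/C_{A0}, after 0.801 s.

0.607

For first-order series with pure A initially, C_P(t) = k₁C_{A0}/(k₂−k₁)·(e^(−k₁t) − e^(−k₂t)).
e^(−k₁t) = e^(−1.25×0.801) = e^(−1.001) = 0.3674; e^(−k₂t) = e^(−0.07153) = 0.9310.
C_P = 1.25×1.83/(0.0893−1.25) × (0.3674−0.9310) = (-1.971)×(-0.5635) = 1.111 mol/L.
Y_P = C_P/C_{A0} = 1.111/1.83 = 0.607.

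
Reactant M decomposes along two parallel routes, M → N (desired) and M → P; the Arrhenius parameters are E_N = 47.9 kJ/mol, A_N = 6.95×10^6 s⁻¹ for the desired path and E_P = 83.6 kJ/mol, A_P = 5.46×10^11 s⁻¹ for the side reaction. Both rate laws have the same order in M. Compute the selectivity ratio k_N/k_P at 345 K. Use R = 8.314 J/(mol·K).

With equal orders, S_{N/P} = k_N/k_P = (A_N/A_P)·exp[(E_P−E_N)/(RT)].
(E_P−E_N)/(RT) = (83.6−47.9)×10³/(8.314×345) = 35700/2868 = 12.45.
k_N/k_P = (6.95×10^6/5.46×10^11)·exp(12.45) = 1.273×10^-5 × 2.543×10^5 = 3.24.
Since E_N < E_P, lowering the temperature improves selectivity toward N.

3.24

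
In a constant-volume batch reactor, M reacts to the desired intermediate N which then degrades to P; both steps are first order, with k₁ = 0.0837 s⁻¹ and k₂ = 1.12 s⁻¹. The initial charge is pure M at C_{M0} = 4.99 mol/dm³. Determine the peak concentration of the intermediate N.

For a first-order series the maximum intermediate yield is C_{N,max}/C_{M0} = (k₁/k₂)^[k₂/(k₂−k₁)].
= (0.0837/1.12)^(1.12/(1.12−0.0837)) = (0.07473)^(1.081) = 0.06061.
C_{N,max} = 0.06061×4.99 = 0.302 mol/dm³.

0.302 mol/dm³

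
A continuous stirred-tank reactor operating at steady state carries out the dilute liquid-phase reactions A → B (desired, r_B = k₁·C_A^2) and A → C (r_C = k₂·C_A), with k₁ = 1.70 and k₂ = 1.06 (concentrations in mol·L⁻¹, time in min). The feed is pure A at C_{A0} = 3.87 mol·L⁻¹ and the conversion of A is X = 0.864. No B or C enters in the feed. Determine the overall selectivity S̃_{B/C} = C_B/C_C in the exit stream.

Exit C_A = C_{A0}(1−X) = 3.87×0.136 = 0.5263 mol·L⁻¹.
Rates in a CSTR are evaluated at the outlet concentration: r_B = 1.70×0.5263^2 = 0.4709, r_C = 1.06×0.5263 = 0.5579.
Overall selectivity = C_B/C_C = r_Bτ/(r_Cτ) = r_B/r_C = 0.844.

0.844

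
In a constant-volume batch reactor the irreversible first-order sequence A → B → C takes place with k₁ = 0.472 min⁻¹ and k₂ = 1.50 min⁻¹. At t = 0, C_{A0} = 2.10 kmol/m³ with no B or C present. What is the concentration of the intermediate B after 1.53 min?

The intermediate concentration in a first-order A→B→C sequence is C_B = k₁C_{A0}(e^(−k₁t) − e^(−k₂t))/(k₂−k₁).
e^(−k₁t) = e^(−0.472×1.53) = e^(−0.7222) = 0.4857; e^(−k₂t) = e^(−2.295) = 0.1008.
C_B = 0.472×2.10/(1.50−0.472) × (0.4857−0.1008) = 0.9642×0.3849 = 0.3712 kmol/m³.

0.371 kmol/m³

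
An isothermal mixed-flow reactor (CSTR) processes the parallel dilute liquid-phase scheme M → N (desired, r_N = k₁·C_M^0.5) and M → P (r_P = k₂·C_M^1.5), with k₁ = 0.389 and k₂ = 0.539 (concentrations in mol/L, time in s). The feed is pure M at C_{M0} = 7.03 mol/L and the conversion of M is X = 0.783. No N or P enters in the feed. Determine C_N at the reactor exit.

Exit C_M = C_{M0}(1−X) = 7.03×0.217 = 1.526 mol/L.
In a CSTR the entire volume is at exit conditions, so r_N = 0.389×1.526^0.5 = 0.4805 and r_P = 0.539×1.526^1.5 = 1.016.
Fraction of consumed M going to N: r_N/(r_N+r_P) = 0.3212.
C_N = 0.3212·C_{M0}·X = 0.3212×7.03×0.783 = 1.77 mol/L.

1.77 mol/L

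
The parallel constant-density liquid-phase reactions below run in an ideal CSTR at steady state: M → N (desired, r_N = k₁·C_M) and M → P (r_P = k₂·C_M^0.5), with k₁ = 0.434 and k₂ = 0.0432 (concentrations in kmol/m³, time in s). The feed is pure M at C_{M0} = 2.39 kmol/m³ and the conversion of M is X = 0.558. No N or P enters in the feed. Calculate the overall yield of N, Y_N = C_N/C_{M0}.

0.509

Exit C_M = C_{M0}(1−X) = 2.39×0.442 = 1.056 kmol/m³.
Rates in a CSTR are evaluated at the outlet concentration: r_N = 0.434×1.056 = 0.4585, r_P = 0.0432×1.056^0.5 = 0.04440.
Fraction of consumed M going to N: r_N/(r_N+r_P) = 0.9117.
C_N = 0.9117·C_{M0}·X = 0.9117×2.39×0.558 = 1.22 kmol/m³; Y_N = C_N/C_{M0} = 0.509.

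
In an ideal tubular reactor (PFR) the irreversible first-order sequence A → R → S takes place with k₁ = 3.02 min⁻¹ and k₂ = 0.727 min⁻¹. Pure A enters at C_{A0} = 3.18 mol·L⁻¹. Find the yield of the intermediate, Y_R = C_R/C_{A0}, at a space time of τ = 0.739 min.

The intermediate concentration in a first-order A→B→C sequence is C_R = k₁C_{A0}(e^(−k₁τ) − e^(−k₂τ))/(k₂−k₁).
e^(−k₁τ) = e^(−3.02×0.739) = e^(−2.232) = 0.1073; e^(−k₂τ) = e^(−0.5373) = 0.5844.
C_R = 3.02×3.18/(0.727−3.02) × (0.1073−0.5844) = (-4.188)×(-0.4770) = 1.998 mol·L⁻¹.
Y_R = C_R/C_{A0} = 1.998/3.18 = 0.628.

0.628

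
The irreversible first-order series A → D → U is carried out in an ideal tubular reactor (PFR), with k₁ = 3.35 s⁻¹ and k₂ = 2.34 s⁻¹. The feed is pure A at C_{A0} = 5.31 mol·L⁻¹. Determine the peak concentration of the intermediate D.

For a first-order series the maximum intermediate yield is C_{D,max}/C_{A0} = (k₁/k₂)^[k₂/(k₂−k₁)].
= (3.35/2.34)^(2.34/(2.34−3.35)) = (1.432)^(-2.317) = 0.4355.
C_{D,max} = 0.4355×5.31 = 2.31 mol·L⁻¹.

2.31 mol·L⁻¹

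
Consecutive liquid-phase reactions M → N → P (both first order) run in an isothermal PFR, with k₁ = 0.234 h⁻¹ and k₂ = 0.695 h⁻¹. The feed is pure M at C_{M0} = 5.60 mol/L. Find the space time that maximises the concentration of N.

2.36 h

For first-order series the maximum of C_N occurs at τ_opt = ln(k₂/k₁)/(k₂−k₁).
= ln(0.695/0.234)/(0.695−0.234) = ln(2.970)/0.4610 = 1.089/0.4610 = 2.36 h.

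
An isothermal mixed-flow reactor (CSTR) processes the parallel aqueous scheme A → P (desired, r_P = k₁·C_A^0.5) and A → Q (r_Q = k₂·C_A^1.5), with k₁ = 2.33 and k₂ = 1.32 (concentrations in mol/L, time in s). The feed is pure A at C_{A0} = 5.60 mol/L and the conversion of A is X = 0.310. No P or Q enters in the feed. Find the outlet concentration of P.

0.544 mol/L

Exit C_A = C_{A0}(1−X) = 5.60×0.690 = 3.864 mol/L.
In a CSTR the entire volume is at exit conditions, so r_P = 2.33×3.864^0.5 = 4.580 and r_Q = 1.32×3.864^1.5 = 10.03.
Fraction of consumed A going to P: r_P/(r_P+r_Q) = 0.3136.
C_P = 0.3136·C_{A0}·X = 0.3136×5.60×0.310 = 0.544 mol/L.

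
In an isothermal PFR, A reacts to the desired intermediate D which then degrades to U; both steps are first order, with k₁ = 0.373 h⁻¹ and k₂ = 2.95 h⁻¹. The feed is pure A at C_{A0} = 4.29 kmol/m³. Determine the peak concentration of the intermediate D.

0.402 kmol/m³

At the optimum, C_{D,max}/C_{A0} = (k₁/k₂)^[k₂/(k₂−k₁)].
= (0.373/2.95)^(2.95/(2.95−0.373)) = (0.1264)^(1.145) = 0.09373.
C_{D,max} = 0.09373×4.29 = 0.402 kmol/m³.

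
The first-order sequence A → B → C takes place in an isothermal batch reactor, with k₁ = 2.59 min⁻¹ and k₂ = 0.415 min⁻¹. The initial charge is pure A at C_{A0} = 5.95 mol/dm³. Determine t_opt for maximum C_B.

For first-order series the maximum of C_B occurs at t_opt = ln(k₂/k₁)/(k₂−k₁).
= ln(0.415/2.59)/(0.415−2.59) = ln(0.1602)/-2.175 = -1.831/-2.175 = 0.842 min.

0.842 min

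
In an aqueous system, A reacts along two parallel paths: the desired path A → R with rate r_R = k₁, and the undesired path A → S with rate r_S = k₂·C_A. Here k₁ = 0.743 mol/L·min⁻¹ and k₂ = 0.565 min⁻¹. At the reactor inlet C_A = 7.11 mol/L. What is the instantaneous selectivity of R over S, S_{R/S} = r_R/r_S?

0.185

S_{R/S} = r_R/r_S = (k₁)/(k₂·C_A) = (k₁/k₂)·C_A⁻¹.
= (0.743) / (0.565×7.110) = 0.7430/4.017 = 0.185.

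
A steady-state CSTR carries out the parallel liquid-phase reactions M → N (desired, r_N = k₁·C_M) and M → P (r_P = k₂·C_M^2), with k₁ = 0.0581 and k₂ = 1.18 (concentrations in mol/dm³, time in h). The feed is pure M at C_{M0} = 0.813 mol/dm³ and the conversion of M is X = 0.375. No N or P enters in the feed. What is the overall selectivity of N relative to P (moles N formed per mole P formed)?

0.0969

Exit C_M = C_{M0}(1−X) = 0.813×0.625 = 0.5081 mol/dm³.
In a CSTR the entire volume is at exit conditions, so r_N = 0.0581×0.5081 = 0.02952 and r_P = 1.18×0.5081^2 = 0.3047.
Overall selectivity = C_N/C_P = r_Nτ/(r_Pτ) = r_N/r_P = 0.0969.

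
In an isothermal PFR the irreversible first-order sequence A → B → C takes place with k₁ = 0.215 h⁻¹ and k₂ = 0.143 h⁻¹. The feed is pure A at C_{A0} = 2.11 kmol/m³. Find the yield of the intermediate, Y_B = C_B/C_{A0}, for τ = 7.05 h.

For first-order series with pure A initially, C_B(τ) = k₁C_{A0}/(k₂−k₁)·(e^(−k₁τ) − e^(−k₂τ)).
e^(−k₁τ) = e^(−0.215×7.05) = e^(−1.516) = 0.2196; e^(−k₂τ) = e^(−1.008) = 0.3649.
C_B = 0.215×2.11/(0.143−0.215) × (0.2196−0.3649) = (-6.301)×(-0.1453) = 0.9152 kmol/m³.
Y_B = C_B/C_{A0} = 0.9152/2.11 = 0.434.

0.434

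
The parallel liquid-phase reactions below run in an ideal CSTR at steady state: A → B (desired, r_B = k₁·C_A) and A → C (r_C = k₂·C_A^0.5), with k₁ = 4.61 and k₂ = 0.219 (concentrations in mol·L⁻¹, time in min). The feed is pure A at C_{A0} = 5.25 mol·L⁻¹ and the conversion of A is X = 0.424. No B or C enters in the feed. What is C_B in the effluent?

Exit C_A = C_{A0}(1−X) = 5.25×0.576 = 3.024 mol·L⁻¹.
Rates in a CSTR are evaluated at the outlet concentration: r_B = 4.61×3.024 = 13.94, r_C = 0.219×3.024^0.5 = 0.3808.
Fraction of consumed A going to B: r_B/(r_B+r_C) = 0.9734.
C_B = 0.9734·C_{A0}·X = 0.9734×5.25×0.424 = 2.17 mol·L⁻¹.

2.17 mol·L⁻¹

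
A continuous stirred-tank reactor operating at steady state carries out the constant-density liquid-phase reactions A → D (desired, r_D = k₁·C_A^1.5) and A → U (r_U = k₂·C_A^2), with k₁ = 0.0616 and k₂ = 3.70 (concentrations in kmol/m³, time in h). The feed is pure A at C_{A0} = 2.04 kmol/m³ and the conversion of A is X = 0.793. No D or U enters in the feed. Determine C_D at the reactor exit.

0.0404 kmol/m³

Exit C_A = C_{A0}(1−X) = 2.04×0.207 = 0.4223 kmol/m³.
In a CSTR the entire volume is at exit conditions, so r_D = 0.0616×0.4223^1.5 = 0.01690 and r_U = 3.70×0.4223^2 = 0.6598.
Fraction of consumed A going to D: r_D/(r_D+r_U) = 0.02498.
C_D = 0.02498·C_{A0}·X = 0.02498×2.04×0.793 = 0.0404 kmol/m³.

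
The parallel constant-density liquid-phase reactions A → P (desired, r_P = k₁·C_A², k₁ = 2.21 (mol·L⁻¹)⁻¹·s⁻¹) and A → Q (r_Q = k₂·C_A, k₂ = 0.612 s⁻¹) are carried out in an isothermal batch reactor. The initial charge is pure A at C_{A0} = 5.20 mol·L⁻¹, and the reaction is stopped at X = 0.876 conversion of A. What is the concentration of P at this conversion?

C_A = C_{A0}(1−X) = 0.6448 mol·L⁻¹.
Along a PFR/batch, dC_Q/dC_A = −r_Q/(r_P+r_Q) = −k₂/(k₂+k₁·C_A).
Integrating from C_{A0} to C_A: C_Q = (0.612/2.21)·ln[(0.612+2.21·5.20)/(0.612+2.21·0.645)] = 0.2769·ln(12.10/2.037) = 0.4935 mol·L⁻¹.
Then C_P = (C_{A0}−C_A) − C_Q = 4.555 − 0.4935 = 4.062 mol·L⁻¹.

4.06 mol·L⁻¹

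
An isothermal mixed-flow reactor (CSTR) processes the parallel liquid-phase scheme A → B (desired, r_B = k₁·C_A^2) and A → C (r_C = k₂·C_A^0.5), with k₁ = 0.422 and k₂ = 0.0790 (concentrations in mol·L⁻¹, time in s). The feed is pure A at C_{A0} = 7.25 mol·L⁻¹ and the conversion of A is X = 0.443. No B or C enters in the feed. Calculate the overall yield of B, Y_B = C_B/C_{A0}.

Exit C_A = C_{A0}(1−X) = 7.25×0.557 = 4.038 mol·L⁻¹.
Rates in a CSTR are evaluated at the outlet concentration: r_B = 0.422×4.038^2 = 6.882, r_C = 0.0790×4.038^0.5 = 0.1588.
Fraction of consumed A going to B: r_B/(r_B+r_C) = 0.9775.
C_B = 0.9775·C_{A0}·X = 0.9775×7.25×0.443 = 3.14 mol·L⁻¹; Y_B = C_B/C_{A0} = 0.433.

0.433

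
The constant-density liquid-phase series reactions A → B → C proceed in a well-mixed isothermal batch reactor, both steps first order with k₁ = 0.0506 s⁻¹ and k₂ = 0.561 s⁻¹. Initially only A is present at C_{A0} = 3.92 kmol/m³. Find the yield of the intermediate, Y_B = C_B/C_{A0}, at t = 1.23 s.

The intermediate concentration in a first-order A→B→C sequence is C_B = k₁C_{A0}(e^(−k₁t) − e^(−k₂t))/(k₂−k₁).
e^(−k₁t) = e^(−0.0506×1.23) = e^(−0.06224) = 0.9397; e^(−k₂t) = e^(−0.6900) = 0.5016.
C_B = 0.0506×3.92/(0.561−0.0506) × (0.9397−0.5016) = 0.3886×0.4381 = 0.1703 kmol/m³.
Y_B = C_B/C_{A0} = 0.1703/3.92 = 0.0434.

0.0434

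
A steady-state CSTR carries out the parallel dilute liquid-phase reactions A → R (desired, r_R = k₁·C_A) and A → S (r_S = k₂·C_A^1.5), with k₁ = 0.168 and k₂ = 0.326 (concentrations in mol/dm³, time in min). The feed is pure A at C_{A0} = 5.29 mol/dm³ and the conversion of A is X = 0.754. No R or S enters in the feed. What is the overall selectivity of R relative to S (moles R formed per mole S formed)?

0.452

Exit C_A = C_{A0}(1−X) = 5.29×0.246 = 1.301 mol/dm³.
In a CSTR the entire volume is at exit conditions, so r_R = 0.168×1.301 = 0.2186 and r_S = 0.326×1.301^1.5 = 0.4840.
Overall selectivity = C_R/C_S = r_Rτ/(r_Sτ) = r_R/r_S = 0.452.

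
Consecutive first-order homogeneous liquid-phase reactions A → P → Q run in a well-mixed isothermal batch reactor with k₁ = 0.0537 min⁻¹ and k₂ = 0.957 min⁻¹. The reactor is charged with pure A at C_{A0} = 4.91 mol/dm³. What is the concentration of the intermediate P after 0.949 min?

The intermediate concentration in a first-order A→B→C sequence is C_P = k₁C_{A0}(e^(−k₁t) − e^(−k₂t))/(k₂−k₁).
e^(−k₁t) = e^(−0.0537×0.949) = e^(−0.05096) = 0.9503; e^(−k₂t) = e^(−0.9082) = 0.4033.
C_P = 0.0537×4.91/(0.957−0.0537) × (0.9503−0.4033) = 0.2919×0.5471 = 0.1597 mol/dm³.

0.160 mol/dm³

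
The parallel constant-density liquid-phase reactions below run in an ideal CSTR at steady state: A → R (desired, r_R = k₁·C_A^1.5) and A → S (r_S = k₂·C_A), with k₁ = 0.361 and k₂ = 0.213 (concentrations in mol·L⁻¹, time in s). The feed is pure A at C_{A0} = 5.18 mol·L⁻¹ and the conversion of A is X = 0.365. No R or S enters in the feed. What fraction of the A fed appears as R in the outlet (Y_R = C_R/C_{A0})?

0.275

Exit C_A = C_{A0}(1−X) = 5.18×0.635 = 3.289 mol·L⁻¹.
In a CSTR the entire volume is at exit conditions, so r_R = 0.361×3.289^1.5 = 2.154 and r_S = 0.213×3.289 = 0.7006.
Fraction of consumed A going to R: r_R/(r_R+r_S) = 0.7545.
C_R = 0.7545·C_{A0}·X = 0.7545×5.18×0.365 = 1.43 mol·L⁻¹; Y_R = C_R/C_{A0} = 0.275.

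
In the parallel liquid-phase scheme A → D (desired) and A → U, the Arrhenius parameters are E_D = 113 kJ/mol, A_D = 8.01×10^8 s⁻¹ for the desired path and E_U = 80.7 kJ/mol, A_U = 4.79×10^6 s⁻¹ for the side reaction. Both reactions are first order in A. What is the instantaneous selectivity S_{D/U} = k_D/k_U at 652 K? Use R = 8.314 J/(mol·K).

0.432

k_D/k_U = (A_D/A_U)·exp[−(E_D−E_U)/(RT)] = (A_D/A_U)·exp[(E_U−E_D)/(RT)].
(E_U−E_D)/(RT) = (80.7−113)×10³/(8.314×652) = -32300/5421 = -5.959.
k_D/k_U = (8.01×10^8/4.79×10^6)·exp(-5.959) = 167.2 × 0.002584 = 0.432.
Since E_D > E_U, raising the temperature improves selectivity toward D.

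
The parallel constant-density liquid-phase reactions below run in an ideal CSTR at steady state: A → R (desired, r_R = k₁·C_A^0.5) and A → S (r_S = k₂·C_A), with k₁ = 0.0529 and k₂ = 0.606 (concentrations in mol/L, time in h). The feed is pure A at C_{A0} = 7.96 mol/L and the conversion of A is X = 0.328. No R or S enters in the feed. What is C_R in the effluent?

0.0950 mol/L

Exit C_A = C_{A0}(1−X) = 7.96×0.672 = 5.349 mol/L.
Rates in a CSTR are evaluated at the outlet concentration: r_R = 0.0529×5.349^0.5 = 0.1223, r_S = 0.606×5.349 = 3.242.
Fraction of consumed A going to R: r_R/(r_R+r_S) = 0.03637.
C_R = 0.03637·C_{A0}·X = 0.03637×7.96×0.328 = 0.0950 mol/L.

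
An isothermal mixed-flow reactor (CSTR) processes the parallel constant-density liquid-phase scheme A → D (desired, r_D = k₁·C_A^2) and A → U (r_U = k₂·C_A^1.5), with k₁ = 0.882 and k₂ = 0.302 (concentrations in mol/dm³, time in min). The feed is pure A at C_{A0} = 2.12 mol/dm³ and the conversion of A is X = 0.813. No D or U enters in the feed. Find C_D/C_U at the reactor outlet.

1.84

Exit C_A = C_{A0}(1−X) = 2.12×0.187 = 0.3964 mol/dm³.
Rates in a CSTR are evaluated at the outlet concentration: r_D = 0.882×0.3964^2 = 0.1386, r_U = 0.302×0.3964^1.5 = 0.07538.
Overall selectivity = C_D/C_U = r_Dτ/(r_Uτ) = r_D/r_U = 1.84.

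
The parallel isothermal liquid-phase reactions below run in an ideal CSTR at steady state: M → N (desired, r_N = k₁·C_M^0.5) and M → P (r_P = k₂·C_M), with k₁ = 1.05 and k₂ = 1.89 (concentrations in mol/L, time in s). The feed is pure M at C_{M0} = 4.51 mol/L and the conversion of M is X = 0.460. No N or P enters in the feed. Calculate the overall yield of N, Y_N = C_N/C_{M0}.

Exit C_M = C_{M0}(1−X) = 4.51×0.540 = 2.435 mol/L.
In a CSTR the entire volume is at exit conditions, so r_N = 1.05×2.435^0.5 = 1.639 and r_P = 1.89×2.435 = 4.603.
Fraction of consumed M going to N: r_N/(r_N+r_P) = 0.2625.
C_N = 0.2625·C_{M0}·X = 0.2625×4.51×0.460 = 0.545 mol/L; Y_N = C_N/C_{M0} = 0.121.

0.121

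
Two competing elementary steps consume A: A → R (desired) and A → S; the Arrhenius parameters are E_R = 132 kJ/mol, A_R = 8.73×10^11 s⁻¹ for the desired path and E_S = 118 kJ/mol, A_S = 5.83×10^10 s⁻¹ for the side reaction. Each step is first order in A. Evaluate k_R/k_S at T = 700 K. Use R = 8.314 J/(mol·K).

k_R/k_S = (A_R/A_S)·exp[−(E_R−E_S)/(RT)] = (A_R/A_S)·exp[(E_S−E_R)/(RT)].
(E_S−E_R)/(RT) = (118−132)×10³/(8.314×700) = -14000/5820 = -2.406.
k_R/k_S = (8.73×10^11/5.83×10^10)·exp(-2.406) = 14.97 × 0.09021 = 1.35.

1.35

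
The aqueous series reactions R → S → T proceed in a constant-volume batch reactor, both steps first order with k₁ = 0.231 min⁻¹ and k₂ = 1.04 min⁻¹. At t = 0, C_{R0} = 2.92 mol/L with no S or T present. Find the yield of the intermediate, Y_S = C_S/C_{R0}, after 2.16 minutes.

For first-order series with pure R initially, C_S(t) = k₁C_{R0}/(k₂−k₁)·(e^(−k₁t) − e^(−k₂t)).
e^(−k₁t) = e^(−0.231×2.16) = e^(−0.4990) = 0.6072; e^(−k₂t) = e^(−2.246) = 0.1058.
C_S = 0.231×2.92/(1.04−0.231) × (0.6072−0.1058) = 0.8338×0.5014 = 0.4180 mol/L.
Y_S = C_S/C_{R0} = 0.4180/2.92 = 0.143.

0.143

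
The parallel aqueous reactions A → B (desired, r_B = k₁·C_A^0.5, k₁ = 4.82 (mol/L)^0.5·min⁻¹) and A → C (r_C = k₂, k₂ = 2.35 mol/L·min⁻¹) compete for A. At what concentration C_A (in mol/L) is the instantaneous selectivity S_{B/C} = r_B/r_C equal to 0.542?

0.0698 mol/L

S_{B/C} = (k₁/k₂)·C_A^0.5 ⇒ C_A = (S·k₂/k₁)^(2).
= (0.542×2.35/4.82)^(2) = (0.2643)^(2) = 0.0698 mol/L.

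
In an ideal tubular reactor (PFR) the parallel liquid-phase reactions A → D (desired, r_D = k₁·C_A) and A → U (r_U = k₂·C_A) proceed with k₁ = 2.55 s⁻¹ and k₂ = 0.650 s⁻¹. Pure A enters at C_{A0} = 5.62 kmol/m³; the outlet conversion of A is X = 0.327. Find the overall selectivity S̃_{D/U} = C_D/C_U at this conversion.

3.92

C_A = C_{A0}(1−X) = 3.782 kmol/m³.
Both paths are first order in A, so the instantaneous fraction to D is constant: dC_D/d(−C_A) = k₁/(k₁+k₂) = 0.7969.
C_D = 0.7969·(C_{A0}−C_A) = 0.7969×1.838 = 1.46 kmol/m³.
C_U = (C_{A0}−C_A)−C_D = 0.3733 kmol/m³; S̃_{D/U} = 1.464/0.3733 = 3.92.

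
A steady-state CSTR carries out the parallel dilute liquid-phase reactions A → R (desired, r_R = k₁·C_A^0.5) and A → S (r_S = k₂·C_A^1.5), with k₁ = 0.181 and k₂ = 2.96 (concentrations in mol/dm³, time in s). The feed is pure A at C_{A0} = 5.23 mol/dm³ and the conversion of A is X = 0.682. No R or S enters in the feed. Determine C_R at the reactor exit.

0.126 mol/dm³

Exit C_A = C_{A0}(1−X) = 5.23×0.318 = 1.663 mol/dm³.
Rates in a CSTR are evaluated at the outlet concentration: r_R = 0.181×1.663^0.5 = 0.2334, r_S = 2.96×1.663^1.5 = 6.349.
Fraction of consumed A going to R: r_R/(r_R+r_S) = 0.03546.
C_R = 0.03546·C_{A0}·X = 0.03546×5.23×0.682 = 0.126 mol/dm³.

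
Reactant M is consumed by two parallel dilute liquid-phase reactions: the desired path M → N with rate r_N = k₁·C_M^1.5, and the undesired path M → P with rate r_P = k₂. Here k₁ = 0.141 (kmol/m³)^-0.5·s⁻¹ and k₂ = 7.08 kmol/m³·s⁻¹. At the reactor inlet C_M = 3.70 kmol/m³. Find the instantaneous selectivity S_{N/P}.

0.142

S_{N/P} = r_N/r_P = (k₁·C_M^1.5)/(k₂) = (k₁/k₂)·C_M^1.5.
= (0.141×3.700^1.5) / (7.08) = 1.004/7.080 = 0.142.
Since the desired path is higher order in M, keeping C_M high (PFR or concentrated feed) favours N.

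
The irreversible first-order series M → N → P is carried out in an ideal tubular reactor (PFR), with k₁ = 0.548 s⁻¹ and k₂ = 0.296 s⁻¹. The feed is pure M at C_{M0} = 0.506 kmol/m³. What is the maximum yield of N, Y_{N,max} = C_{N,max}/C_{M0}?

Evaluating C_N at τ_opt = ln(k₂/k₁)/(k₂−k₁) gives C_{N,max}/C_{M0} = (k₁/k₂)^[k₂/(k₂−k₁)].
= (0.548/0.296)^(0.296/(0.296−0.548)) = (1.851)^(-1.175) = 0.4851.

0.485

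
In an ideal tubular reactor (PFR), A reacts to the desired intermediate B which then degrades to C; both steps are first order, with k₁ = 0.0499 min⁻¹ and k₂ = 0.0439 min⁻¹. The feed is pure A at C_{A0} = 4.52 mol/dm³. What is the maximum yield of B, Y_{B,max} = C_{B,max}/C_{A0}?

Evaluating C_B at τ_opt = ln(k₂/k₁)/(k₂−k₁) gives C_{B,max}/C_{A0} = (k₁/k₂)^[k₂/(k₂−k₁)].
= (0.0499/0.0439)^(0.0439/(0.0439−0.0499)) = (1.137)^(-7.317) = 0.3917.

0.392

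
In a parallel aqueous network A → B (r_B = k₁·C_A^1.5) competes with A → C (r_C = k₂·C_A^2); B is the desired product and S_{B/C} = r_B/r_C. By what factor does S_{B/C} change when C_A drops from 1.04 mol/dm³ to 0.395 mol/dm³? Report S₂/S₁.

1.62

S_{B/C} = (k₁/k₂)·C_A^-0.5, so S₂/S₁ = (C_{A,2}/C_{A,1})^-0.5.
= (0.395/1.04)^(-0.5) = (0.3798)^(-0.5) = 1.62.
Selectivity toward B rises as C_A falls — low-concentration operation is favoured.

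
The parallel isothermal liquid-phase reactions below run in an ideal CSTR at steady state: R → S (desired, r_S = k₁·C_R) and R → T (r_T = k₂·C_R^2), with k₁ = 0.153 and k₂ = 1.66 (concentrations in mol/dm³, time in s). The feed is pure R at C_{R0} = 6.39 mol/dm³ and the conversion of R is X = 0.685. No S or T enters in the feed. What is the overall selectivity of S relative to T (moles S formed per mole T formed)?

Exit C_R = C_{R0}(1−X) = 6.39×0.315 = 2.013 mol/dm³.
A CSTR operates uniformly at the exit composition, giving r_S = 0.3080 and r_T = 6.726 (each k·C_R^n at C_R = 2.013).
Overall selectivity = C_S/C_T = r_Sτ/(r_Tτ) = r_S/r_T = 0.0458.

0.0458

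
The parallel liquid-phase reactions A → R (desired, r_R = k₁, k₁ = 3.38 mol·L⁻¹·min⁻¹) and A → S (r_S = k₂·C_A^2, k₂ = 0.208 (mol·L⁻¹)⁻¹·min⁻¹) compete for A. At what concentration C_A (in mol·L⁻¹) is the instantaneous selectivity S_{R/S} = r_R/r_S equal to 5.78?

1.68 mol·L⁻¹

S_{R/S} = (k₁/k₂)·C_A^-2 ⇒ C_A = (S·k₂/k₁)^(-0.5).
= (5.78×0.208/3.38)^(-0.5) = (0.3557)^(-0.5) = 1.68 mol·L⁻¹.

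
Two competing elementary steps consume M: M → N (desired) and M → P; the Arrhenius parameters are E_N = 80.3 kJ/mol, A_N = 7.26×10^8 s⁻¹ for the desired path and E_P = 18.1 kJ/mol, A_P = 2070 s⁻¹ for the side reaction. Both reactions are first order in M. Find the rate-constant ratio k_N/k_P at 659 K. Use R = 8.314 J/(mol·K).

4.12

Since both paths have the same order in M, the concentration cancels and S_{N/P} = k_N/k_P = (A_N/A_P)·exp[(E_P−E_N)/(RT)].
(E_P−E_N)/(RT) = (18.1−80.3)×10³/(8.314×659) = -62200/5479 = -11.35.
k_N/k_P = (7.26×10^8/2070)·exp(-11.35) = 3.507×10^5 × 1.174×10^-5 = 4.12.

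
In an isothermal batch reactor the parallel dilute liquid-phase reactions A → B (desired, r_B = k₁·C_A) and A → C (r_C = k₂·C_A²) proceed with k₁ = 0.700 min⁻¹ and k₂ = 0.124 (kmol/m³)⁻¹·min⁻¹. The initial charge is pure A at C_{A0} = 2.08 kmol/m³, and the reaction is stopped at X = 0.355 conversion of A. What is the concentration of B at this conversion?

C_A = C_{A0}(1−X) = 1.342 kmol/m³.
Along a PFR/batch, dC_B/dC_A = −r_B/(r_B+r_C) = −k₁/(k₁+k₂·C_A).
Integrating from C_{A0} to C_A: C_B = (0.700/0.124)·ln[(0.700+0.124·2.08)/(0.700+0.124·1.34)] = 5.645·ln(0.9579/0.8664) = 0.5671 kmol/m³.

0.567 kmol/m³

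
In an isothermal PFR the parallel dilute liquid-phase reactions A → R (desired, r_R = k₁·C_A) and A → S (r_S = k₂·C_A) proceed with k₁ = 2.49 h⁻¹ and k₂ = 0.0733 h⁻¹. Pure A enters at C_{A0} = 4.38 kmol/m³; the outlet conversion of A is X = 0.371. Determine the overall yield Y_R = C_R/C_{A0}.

0.360

C_A = C_{A0}(1−X) = 2.755 kmol/m³.
Both paths are first order in A, so the instantaneous fraction to R is constant: dC_R/d(−C_A) = k₁/(k₁+k₂) = 0.9714.
C_R = 0.9714·(C_{A0}−C_A) = 0.9714×1.625 = 1.58 kmol/m³.
Y_R = C_R/C_{A0} = 1.579/4.38 = 0.360.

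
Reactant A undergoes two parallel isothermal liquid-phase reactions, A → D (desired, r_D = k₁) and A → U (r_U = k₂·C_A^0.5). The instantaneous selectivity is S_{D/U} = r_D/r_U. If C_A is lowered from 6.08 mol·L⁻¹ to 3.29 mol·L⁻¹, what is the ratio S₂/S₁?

S_{D/U} = (k₁/k₂)·C_A^-0.5, so S₂/S₁ = (C_{A,2}/C_{A,1})^-0.5.
= (3.29/6.08)^(-0.5) = (0.5411)^(-0.5) = 1.36.

1.36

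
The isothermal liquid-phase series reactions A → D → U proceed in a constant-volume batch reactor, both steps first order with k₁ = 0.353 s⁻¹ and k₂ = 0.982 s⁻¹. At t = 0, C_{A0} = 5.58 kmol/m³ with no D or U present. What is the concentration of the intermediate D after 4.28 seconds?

0.644 kmol/m³

For first-order series with pure A initially, C_D(t) = k₁C_{A0}/(k₂−k₁)·(e^(−k₁t) − e^(−k₂t)).
e^(−k₁t) = e^(−0.353×4.28) = e^(−1.511) = 0.2207; e^(−k₂t) = e^(−4.203) = 0.01495.
C_D = 0.353×5.58/(0.982−0.353) × (0.2207−0.01495) = 3.132×0.2058 = 0.6444 kmol/m³.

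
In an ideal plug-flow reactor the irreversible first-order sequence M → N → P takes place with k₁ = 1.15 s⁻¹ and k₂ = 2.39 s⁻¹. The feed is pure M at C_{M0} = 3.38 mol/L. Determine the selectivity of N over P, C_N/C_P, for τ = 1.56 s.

0.188

The intermediate concentration in a first-order A→B→C sequence is C_N = k₁C_{M0}(e^(−k₁τ) − e^(−k₂τ))/(k₂−k₁).
e^(−k₁τ) = e^(−1.15×1.56) = e^(−1.794) = 0.1663; e^(−k₂τ) = e^(−3.728) = 0.02403.
C_N = 1.15×3.38/(2.39−1.15) × (0.1663−0.02403) = 3.135×0.1423 = 0.4459 mol/L.
C_M = C_{M0}e^(−k₁τ) = 0.5621 mol/L, so C_P = C_{M0}−C_M−C_N = 2.372 mol/L; C_N/C_P = 0.188.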